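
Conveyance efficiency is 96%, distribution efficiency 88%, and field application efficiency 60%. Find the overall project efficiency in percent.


Ec = 0.96, Eb = 0.88, Ea = 0.6
E = 0.96 * 0.88 * 0.6 * 100 = 50.6880%

50.6880 %


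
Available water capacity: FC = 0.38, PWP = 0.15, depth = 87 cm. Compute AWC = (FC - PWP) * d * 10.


AWC = (FC - PWP) * d * 10
AWC = (0.38 - 0.15) * 87 * 10
AWC = 0.2300 * 87 * 10

200.1000 mm


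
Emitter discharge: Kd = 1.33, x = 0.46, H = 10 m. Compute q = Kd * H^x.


q = Kd * H^x = 1.33 * 10^0.46 = 1.33 * 2.884032

3.8358 L/h


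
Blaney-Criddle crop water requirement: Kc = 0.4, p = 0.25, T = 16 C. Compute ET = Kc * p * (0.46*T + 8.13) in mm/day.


ET = Kc * p * (0.46*T + 8.13)
ET = 0.4 * 0.25 * (0.46*16 + 8.13)
ET = 0.4 * 0.25 * 15.4900

1.5490 mm/day


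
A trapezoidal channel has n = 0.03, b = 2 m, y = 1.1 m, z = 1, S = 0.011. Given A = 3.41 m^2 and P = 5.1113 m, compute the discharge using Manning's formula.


R = A/P = 3.41/5.1113 = 0.667149
Q = (1/0.03) * 3.41 * 0.667149^(2/3) * 0.011^0.5

9.1022 m^3/s


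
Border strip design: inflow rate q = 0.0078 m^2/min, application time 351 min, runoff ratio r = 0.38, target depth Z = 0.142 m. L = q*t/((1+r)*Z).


L = q*t/((1+r)*Z)
L = 0.0078*351/((1+0.38)*0.142)
L = 2.7378/0.19596

13.9712 m


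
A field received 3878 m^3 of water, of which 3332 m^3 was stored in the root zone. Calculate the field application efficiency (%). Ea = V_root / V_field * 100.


Ea = V_root / V_field * 100 = 3332 / 3878 * 100 = 85.9206%

85.9206 %


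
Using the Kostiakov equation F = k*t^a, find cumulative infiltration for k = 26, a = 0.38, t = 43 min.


F = k * t^a = 26 * 43^0.38
F = 26 * 4.175592

108.5654 mm


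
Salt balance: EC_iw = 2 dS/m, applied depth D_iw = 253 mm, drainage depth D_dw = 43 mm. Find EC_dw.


EC_dw = EC_iw * D_iw / D_dw
EC_dw = 2 * 253 / 43
EC_dw = 506 / 43

11.7674 dS/m


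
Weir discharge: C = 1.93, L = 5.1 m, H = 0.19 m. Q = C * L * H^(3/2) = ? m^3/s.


Q = C * L * H^(3/2) = 1.93 * 5.1 * 0.19^1.5 = 1.93 * 5.1 * 0.082819

0.8152 m^3/s


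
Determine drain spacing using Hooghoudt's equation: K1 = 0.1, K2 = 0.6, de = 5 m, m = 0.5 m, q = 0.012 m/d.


S^2 = 8*K2*de*m/q + 4*K1*m^2/q
S^2 = 8*0.6*5*0.5/0.012 + 4*0.1*0.5^2/0.012
S = sqrt(1008.3333)

31.7543 m


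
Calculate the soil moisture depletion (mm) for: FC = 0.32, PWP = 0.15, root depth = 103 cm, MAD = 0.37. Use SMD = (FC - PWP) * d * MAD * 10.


SMD = (FC - PWP) * d * MAD * 10
SMD = (0.32 - 0.15) * 103 * 0.37 * 10
SMD = 0.1700 * 103 * 0.37 * 10

64.7870 mm


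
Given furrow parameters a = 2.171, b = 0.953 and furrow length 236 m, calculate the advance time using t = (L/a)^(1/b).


t = (L/a)^(1/b)
t = (236/2.171)^(1/0.953)
t = 108.705666^(1/0.953)

136.9859 min


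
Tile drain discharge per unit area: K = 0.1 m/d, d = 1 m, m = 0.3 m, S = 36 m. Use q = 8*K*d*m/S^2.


q = 8*K*d*m/S^2
q = 8*0.1*1*0.3/36^2
q = 0.2400 / 1296

1.8519e-04 m/d


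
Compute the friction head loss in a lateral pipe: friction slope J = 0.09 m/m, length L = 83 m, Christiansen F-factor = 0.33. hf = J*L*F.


hf = J * L * F = 0.09 * 83 * 0.33 = 2.4651 m

2.4651 m


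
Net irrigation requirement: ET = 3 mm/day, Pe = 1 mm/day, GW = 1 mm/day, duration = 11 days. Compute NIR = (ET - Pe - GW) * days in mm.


Daily deficit = ET - Pe - GW = 3 - 1 - 1 = 1 mm/day
NIR = 1 * 11 = 11 mm

11.0000 mm


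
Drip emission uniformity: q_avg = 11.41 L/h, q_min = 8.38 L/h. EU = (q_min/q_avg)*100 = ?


EU = (q_min/q_avg)*100 = (8.38/11.41)*100 = 73.4443%

73.4443 %


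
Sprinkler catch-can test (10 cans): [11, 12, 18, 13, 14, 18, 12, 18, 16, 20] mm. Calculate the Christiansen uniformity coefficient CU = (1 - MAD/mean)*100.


mean = 15.200000 mm
MAD = 2.800000 mm
CU = (1 - 2.800000/15.200000)*100

81.5789 %


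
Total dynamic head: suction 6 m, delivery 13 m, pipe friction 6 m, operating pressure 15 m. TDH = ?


TDH = Hs + Hd + hf + Hp = 6 + 13 + 6 + 15 = 40

40 m


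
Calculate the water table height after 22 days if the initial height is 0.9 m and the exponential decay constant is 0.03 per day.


m = m0 * exp(-k*t)
m = 0.9 * exp(-0.03 * 22)
m = 0.9 * exp(-0.6600)

0.4652 m


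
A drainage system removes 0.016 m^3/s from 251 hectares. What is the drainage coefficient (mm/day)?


DC = Q * 86400 / (A * 10000) * 1000
DC = 0.016 * 86400 / (251 * 10000) * 1000
DC = 1382400.0000 / 2510000

0.5508 mm/day


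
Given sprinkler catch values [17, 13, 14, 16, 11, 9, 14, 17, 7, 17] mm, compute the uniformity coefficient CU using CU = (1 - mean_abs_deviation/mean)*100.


mean = 13.500000 mm
MAD = 2.800000 mm
CU = (1 - 2.800000/13.500000)*100

79.2593 %


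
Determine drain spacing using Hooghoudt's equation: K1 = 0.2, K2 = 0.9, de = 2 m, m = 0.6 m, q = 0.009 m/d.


S^2 = 8*K2*de*m/q + 4*K1*m^2/q
S^2 = 8*0.9*2*0.6/0.009 + 4*0.2*0.6^2/0.009
S = sqrt(992.0000)

31.4960 m


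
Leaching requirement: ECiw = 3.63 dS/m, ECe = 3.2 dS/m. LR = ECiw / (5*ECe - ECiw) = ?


LR = ECiw / (5*ECe - ECiw)
LR = 3.63 / (5*3.2 - 3.63)
LR = 3.63 / 12.3700

0.2935


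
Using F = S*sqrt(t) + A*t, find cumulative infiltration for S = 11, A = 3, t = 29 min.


F = S*sqrt(t) + A*t
F = 11*sqrt(29) + 3*29
F = 11*5.385165 + 87

146.2368 mm


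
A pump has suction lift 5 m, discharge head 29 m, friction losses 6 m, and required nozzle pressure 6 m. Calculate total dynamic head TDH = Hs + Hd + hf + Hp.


TDH = Hs + Hd + hf + Hp = 5 + 29 + 6 + 6 = 46

46 m


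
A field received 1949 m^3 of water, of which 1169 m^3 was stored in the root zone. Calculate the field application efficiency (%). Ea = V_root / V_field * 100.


Ea = V_root / V_field * 100 = 1169 / 1949 * 100 = 59.9795%

59.9795 %


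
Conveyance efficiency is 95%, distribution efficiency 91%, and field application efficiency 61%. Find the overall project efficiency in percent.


Ec = 0.95, Eb = 0.91, Ea = 0.61
E = 0.95 * 0.91 * 0.61 * 100 = 52.7345%

52.7345 %


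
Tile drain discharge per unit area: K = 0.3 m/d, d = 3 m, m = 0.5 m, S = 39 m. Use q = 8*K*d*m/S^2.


q = 8*K*d*m/S^2
q = 8*0.3*3*0.5/39^2
q = 3.6000 / 1521

0.0024 m/d


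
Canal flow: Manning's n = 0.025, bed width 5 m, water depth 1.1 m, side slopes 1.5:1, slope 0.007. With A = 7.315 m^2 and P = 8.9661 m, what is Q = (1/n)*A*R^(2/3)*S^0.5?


R = A/P = 7.315/8.9661 = 0.815851
Q = (1/0.025) * 7.315 * 0.815851^(2/3) * 0.007^0.5

21.3746 m^3/s


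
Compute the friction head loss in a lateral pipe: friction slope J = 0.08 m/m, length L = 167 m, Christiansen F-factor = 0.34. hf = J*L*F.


hf = J * L * F = 0.08 * 167 * 0.34 = 4.5424 m

4.5424 m


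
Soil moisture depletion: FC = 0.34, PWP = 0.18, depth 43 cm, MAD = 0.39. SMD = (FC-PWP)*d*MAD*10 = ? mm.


SMD = (FC - PWP) * d * MAD * 10
SMD = (0.34 - 0.18) * 43 * 0.39 * 10
SMD = 0.1600 * 43 * 0.39 * 10

26.8320 mm


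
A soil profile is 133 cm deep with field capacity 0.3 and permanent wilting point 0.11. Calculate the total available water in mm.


AWC = (FC - PWP) * d * 10
AWC = (0.3 - 0.11) * 133 * 10
AWC = 0.1900 * 133 * 10

252.7000 mm


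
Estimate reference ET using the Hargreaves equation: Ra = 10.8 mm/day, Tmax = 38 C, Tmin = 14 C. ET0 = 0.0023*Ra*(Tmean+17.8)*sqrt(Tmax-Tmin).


Tmean = (Tmax + Tmin)/2 = (38 + 14)/2 = 26.0
ET0 = 0.0023 * 10.8 * (26.0 + 17.8) * sqrt(38 - 14)
ET0 = 0.0023 * 10.8 * 43.8 * 4.898979

5.3300 mm/day


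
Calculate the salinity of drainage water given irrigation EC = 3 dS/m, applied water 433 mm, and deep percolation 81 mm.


EC_dw = EC_iw * D_iw / D_dw
EC_dw = 3 * 433 / 81
EC_dw = 1299 / 81

16.0370 dS/m


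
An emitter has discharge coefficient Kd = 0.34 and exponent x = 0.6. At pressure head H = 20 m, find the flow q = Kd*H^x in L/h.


q = Kd * H^x = 0.34 * 20^0.6 = 0.34 * 6.034176

2.0516 L/h


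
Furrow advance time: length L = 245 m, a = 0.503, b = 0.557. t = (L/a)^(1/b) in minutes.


t = (L/a)^(1/b)
t = (245/0.503)^(1/0.557)
t = 487.077535^(1/0.557)

66854.5913 min


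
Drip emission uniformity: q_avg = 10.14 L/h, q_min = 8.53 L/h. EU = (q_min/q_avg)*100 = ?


EU = (q_min/q_avg)*100 = (8.53/10.14)*100 = 84.1223%

84.1223 %


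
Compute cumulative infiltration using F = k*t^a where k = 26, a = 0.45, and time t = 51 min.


F = k * t^a = 26 * 51^0.45
F = 26 * 5.866872

152.5387 mm


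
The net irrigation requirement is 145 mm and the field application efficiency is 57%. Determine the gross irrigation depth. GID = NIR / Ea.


Ea = 57% = 0.57
GID = NIR / Ea = 145 / 0.57 = 254.3860 mm

254.3860 mm


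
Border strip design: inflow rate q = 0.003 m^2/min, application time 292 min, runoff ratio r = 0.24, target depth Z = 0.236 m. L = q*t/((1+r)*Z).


L = q*t/((1+r)*Z)
L = 0.003*292/((1+0.24)*0.236)
L = 0.876/0.29264

2.9934 m


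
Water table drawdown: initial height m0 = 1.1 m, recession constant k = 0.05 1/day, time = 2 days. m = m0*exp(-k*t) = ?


m = m0 * exp(-k*t)
m = 1.1 * exp(-0.05 * 2)
m = 1.1 * exp(-0.1000)

0.9953 m


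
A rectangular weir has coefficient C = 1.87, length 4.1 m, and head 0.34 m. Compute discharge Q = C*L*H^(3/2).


Q = C * L * H^(3/2) = 1.87 * 4.1 * 0.34^1.5 = 1.87 * 4.1 * 0.198252

1.5200 m^3/s


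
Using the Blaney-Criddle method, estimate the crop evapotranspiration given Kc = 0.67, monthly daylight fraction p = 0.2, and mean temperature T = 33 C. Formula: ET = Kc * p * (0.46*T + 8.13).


ET = Kc * p * (0.46*T + 8.13)
ET = 0.67 * 0.2 * (0.46*33 + 8.13)
ET = 0.67 * 0.2 * 23.3100

3.1235 mm/day


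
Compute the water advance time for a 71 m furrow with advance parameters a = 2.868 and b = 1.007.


t = (L/a)^(1/b)
t = (71/2.868)^(1/1.007)
t = 24.755927^(1/1.007)

24.2098 min


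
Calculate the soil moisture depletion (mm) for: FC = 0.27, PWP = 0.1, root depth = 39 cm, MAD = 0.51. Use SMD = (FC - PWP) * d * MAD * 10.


SMD = (FC - PWP) * d * MAD * 10
SMD = (0.27 - 0.1) * 39 * 0.51 * 10
SMD = 0.1700 * 39 * 0.51 * 10

33.8130 mm


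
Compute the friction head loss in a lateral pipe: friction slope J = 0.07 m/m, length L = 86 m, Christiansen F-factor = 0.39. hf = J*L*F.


hf = J * L * F = 0.07 * 86 * 0.39 = 2.3478 m

2.3478 m


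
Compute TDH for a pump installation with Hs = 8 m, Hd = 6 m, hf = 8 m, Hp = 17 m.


TDH = Hs + Hd + hf + Hp = 8 + 6 + 8 + 17 = 39

39 m


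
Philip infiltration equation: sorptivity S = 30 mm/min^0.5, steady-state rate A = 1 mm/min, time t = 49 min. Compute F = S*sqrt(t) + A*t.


F = S*sqrt(t) + A*t
F = 30*sqrt(49) + 1*49
F = 30*7.000000 + 49

259.0000 mm


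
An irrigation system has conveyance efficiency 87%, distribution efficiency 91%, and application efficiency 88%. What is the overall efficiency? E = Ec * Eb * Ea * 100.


Ec = 0.87, Eb = 0.91, Ea = 0.88
E = 0.87 * 0.91 * 0.88 * 100 = 69.6696%

69.6696 %


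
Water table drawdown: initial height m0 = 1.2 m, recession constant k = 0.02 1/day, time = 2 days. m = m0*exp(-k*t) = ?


m = m0 * exp(-k*t)
m = 1.2 * exp(-0.02 * 2)
m = 1.2 * exp(-0.0400)

1.1529 m


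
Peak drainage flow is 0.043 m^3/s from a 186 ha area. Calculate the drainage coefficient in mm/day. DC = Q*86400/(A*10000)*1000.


DC = Q * 86400 / (A * 10000) * 1000
DC = 0.043 * 86400 / (186 * 10000) * 1000
DC = 3715200.0000 / 1860000

1.9974 mm/day


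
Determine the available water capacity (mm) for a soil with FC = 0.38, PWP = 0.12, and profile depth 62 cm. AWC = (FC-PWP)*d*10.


AWC = (FC - PWP) * d * 10
AWC = (0.38 - 0.12) * 62 * 10
AWC = 0.2600 * 62 * 10

161.2000 mm


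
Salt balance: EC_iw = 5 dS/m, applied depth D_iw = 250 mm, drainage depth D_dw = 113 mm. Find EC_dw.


EC_dw = EC_iw * D_iw / D_dw
EC_dw = 5 * 250 / 113
EC_dw = 1250 / 113

11.0619 dS/m


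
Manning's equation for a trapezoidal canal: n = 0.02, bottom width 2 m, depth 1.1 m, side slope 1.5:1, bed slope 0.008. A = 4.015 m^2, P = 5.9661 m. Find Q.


R = A/P = 4.015/5.9661 = 0.672969
Q = (1/0.02) * 4.015 * 0.672969^(2/3) * 0.008^0.5

13.7889 m^3/s


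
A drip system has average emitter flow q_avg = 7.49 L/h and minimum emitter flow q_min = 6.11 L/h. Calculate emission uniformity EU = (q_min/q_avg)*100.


EU = (q_min/q_avg)*100 = (6.11/7.49)*100 = 81.5754%

81.5754 %


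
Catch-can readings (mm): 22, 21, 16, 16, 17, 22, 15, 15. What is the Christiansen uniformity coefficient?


mean = 18.000000 mm
MAD = 2.750000 mm
CU = (1 - 2.750000/18.000000)*100

84.7222 %


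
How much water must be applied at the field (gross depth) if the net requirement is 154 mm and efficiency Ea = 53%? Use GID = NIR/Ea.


Ea = 53% = 0.53
GID = NIR / Ea = 154 / 0.53 = 290.5660 mm

290.5660 mm


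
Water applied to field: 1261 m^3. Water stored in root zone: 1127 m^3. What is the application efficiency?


Ea = V_root / V_field * 100 = 1127 / 1261 * 100 = 89.3735%

89.3735 %


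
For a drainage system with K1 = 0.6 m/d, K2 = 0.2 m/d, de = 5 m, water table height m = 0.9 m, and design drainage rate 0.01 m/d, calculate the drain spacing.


S^2 = 8*K2*de*m/q + 4*K1*m^2/q
S^2 = 8*0.2*5*0.9/0.01 + 4*0.6*0.9^2/0.01
S = sqrt(914.4000)

30.2390 m


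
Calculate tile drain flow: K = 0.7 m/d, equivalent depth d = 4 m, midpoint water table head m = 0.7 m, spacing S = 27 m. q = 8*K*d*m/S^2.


q = 8*K*d*m/S^2
q = 8*0.7*4*0.7/27^2
q = 15.6800 / 729

0.0215 m/d


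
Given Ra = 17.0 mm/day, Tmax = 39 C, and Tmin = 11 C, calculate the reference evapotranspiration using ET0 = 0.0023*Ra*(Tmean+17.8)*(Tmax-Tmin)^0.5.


Tmean = (Tmax + Tmin)/2 = (39 + 11)/2 = 25.0
ET0 = 0.0023 * 17.0 * (25.0 + 17.8) * sqrt(39 - 11)
ET0 = 0.0023 * 17.0 * 42.8 * 5.291503

8.8552 mm/day


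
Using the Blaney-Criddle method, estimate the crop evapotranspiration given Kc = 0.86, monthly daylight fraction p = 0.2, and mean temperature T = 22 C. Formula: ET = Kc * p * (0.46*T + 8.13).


ET = Kc * p * (0.46*T + 8.13)
ET = 0.86 * 0.2 * (0.46*22 + 8.13)
ET = 0.86 * 0.2 * 18.2500

3.1390 mm/day


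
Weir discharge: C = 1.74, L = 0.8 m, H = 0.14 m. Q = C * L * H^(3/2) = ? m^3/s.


Q = C * L * H^(3/2) = 1.74 * 0.8 * 0.14^1.5 = 1.74 * 0.8 * 0.052383

0.0729 m^3/s


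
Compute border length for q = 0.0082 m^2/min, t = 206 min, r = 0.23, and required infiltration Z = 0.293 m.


L = q*t/((1+r)*Z)
L = 0.0082*206/((1+0.23)*0.293)
L = 1.6892/0.36039

4.6871 m


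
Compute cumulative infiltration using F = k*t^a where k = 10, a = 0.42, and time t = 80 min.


F = k * t^a = 10 * 80^0.42
F = 10 * 6.299380

62.9938 mm


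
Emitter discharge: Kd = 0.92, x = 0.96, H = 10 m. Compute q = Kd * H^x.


q = Kd * H^x = 0.92 * 10^0.96 = 0.92 * 9.120108

8.3905 L/h


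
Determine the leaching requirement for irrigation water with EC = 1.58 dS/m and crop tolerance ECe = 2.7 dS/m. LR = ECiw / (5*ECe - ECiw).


LR = ECiw / (5*ECe - ECiw)
LR = 1.58 / (5*2.7 - 1.58)
LR = 1.58 / 11.9200

0.1326


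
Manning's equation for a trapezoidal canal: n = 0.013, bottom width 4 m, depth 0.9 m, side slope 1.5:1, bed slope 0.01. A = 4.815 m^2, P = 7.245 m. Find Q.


R = A/P = 4.815/7.245 = 0.664596
Q = (1/0.013) * 4.815 * 0.664596^(2/3) * 0.01^0.5

28.2071 m^3/s


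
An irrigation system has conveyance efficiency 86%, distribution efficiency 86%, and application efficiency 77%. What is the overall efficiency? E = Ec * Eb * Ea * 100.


Ec = 0.86, Eb = 0.86, Ea = 0.77
E = 0.86 * 0.86 * 0.77 * 100 = 56.9492%

56.9492 %


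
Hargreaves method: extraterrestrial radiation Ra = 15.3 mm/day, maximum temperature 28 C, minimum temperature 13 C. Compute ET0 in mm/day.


Tmean = (Tmax + Tmin)/2 = (28 + 13)/2 = 20.5
ET0 = 0.0023 * 15.3 * (20.5 + 17.8) * sqrt(28 - 13)
ET0 = 0.0023 * 15.3 * 38.3 * 3.872983

5.2199 mm/day


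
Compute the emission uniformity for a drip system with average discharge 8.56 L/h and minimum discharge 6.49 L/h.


EU = (q_min/q_avg)*100 = (6.49/8.56)*100 = 75.8178%

75.8178 %


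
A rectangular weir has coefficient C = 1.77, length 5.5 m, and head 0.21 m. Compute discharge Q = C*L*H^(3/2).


Q = C * L * H^(3/2) = 1.77 * 5.5 * 0.21^1.5 = 1.77 * 5.5 * 0.096234

0.9368 m^3/s


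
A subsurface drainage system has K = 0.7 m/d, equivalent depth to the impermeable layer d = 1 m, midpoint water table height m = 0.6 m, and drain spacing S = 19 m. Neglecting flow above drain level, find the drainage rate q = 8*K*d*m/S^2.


q = 8*K*d*m/S^2
q = 8*0.7*1*0.6/19^2
q = 3.3600 / 361

0.0093 m/d


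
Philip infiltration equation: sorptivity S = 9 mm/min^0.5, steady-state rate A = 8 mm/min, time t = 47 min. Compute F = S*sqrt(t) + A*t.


F = S*sqrt(t) + A*t
F = 9*sqrt(47) + 8*47
F = 9*6.855655 + 376

437.7009 mm


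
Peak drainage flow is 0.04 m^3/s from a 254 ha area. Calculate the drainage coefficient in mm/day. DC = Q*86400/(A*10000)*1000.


DC = Q * 86400 / (A * 10000) * 1000
DC = 0.04 * 86400 / (254 * 10000) * 1000
DC = 3456000.0000 / 2540000

1.3606 mm/day


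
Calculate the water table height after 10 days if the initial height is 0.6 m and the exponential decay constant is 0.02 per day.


m = m0 * exp(-k*t)
m = 0.6 * exp(-0.02 * 10)
m = 0.6 * exp(-0.2000)

0.4912 m


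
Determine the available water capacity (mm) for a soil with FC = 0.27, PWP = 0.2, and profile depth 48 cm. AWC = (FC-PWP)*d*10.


AWC = (FC - PWP) * d * 10
AWC = (0.27 - 0.2) * 48 * 10
AWC = 0.0700 * 48 * 10

33.6000 mm


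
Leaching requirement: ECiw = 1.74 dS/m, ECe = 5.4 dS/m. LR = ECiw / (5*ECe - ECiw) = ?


LR = ECiw / (5*ECe - ECiw)
LR = 1.74 / (5*5.4 - 1.74)
LR = 1.74 / 25.2600

0.0689


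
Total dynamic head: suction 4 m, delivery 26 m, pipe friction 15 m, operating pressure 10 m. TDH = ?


TDH = Hs + Hd + hf + Hp = 4 + 26 + 15 + 10 = 55

55 m


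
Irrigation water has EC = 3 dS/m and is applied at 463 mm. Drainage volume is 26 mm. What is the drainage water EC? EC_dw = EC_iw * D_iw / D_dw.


EC_dw = EC_iw * D_iw / D_dw
EC_dw = 3 * 463 / 26
EC_dw = 1389 / 26

53.4231 dS/m


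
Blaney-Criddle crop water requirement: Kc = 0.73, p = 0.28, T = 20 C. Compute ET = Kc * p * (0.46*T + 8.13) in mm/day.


ET = Kc * p * (0.46*T + 8.13)
ET = 0.73 * 0.28 * (0.46*20 + 8.13)
ET = 0.73 * 0.28 * 17.3300

3.5423 mm/day


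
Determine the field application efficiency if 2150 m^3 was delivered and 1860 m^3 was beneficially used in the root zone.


Ea = V_root / V_field * 100 = 1860 / 2150 * 100 = 86.5116%

86.5116 %


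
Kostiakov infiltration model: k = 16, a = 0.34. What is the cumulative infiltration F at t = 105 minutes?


F = k * t^a = 16 * 105^0.34
F = 16 * 4.866361

77.8618 mm


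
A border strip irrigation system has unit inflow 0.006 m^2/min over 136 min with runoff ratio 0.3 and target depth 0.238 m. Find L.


L = q*t/((1+r)*Z)
L = 0.006*136/((1+0.3)*0.238)
L = 0.816/0.3094

2.6374 m


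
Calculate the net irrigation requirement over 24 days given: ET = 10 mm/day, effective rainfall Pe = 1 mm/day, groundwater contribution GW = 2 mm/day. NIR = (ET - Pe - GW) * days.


Daily deficit = ET - Pe - GW = 10 - 1 - 2 = 7 mm/day
NIR = 7 * 24 = 168 mm

168.0000 mm


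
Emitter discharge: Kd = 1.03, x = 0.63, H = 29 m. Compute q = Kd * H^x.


q = Kd * H^x = 1.03 * 29^0.63 = 1.03 * 8.342779

8.5931 L/h


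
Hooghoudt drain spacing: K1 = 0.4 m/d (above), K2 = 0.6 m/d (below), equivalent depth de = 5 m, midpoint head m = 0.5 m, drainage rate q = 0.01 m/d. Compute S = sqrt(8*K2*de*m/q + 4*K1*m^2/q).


S^2 = 8*K2*de*m/q + 4*K1*m^2/q
S^2 = 8*0.6*5*0.5/0.01 + 4*0.4*0.5^2/0.01
S = sqrt(1240.0000)

35.2136 m


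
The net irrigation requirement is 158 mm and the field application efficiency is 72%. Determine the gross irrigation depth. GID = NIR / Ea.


Ea = 72% = 0.72
GID = NIR / Ea = 158 / 0.72 = 219.4444 mm

219.4444 mm


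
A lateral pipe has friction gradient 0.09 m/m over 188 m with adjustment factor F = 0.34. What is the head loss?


hf = J * L * F = 0.09 * 188 * 0.34 = 5.7528 m

5.7528 m


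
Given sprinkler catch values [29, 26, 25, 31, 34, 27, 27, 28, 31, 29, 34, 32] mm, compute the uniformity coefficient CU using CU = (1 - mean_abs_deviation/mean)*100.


mean = 29.416667 mm
MAD = 2.486111 mm
CU = (1 - 2.486111/29.416667)*100

91.5486 %


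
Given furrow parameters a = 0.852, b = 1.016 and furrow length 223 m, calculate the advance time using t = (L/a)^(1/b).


t = (L/a)^(1/b)
t = (223/0.852)^(1/1.016)
t = 261.737089^(1/1.016)

239.7666 min


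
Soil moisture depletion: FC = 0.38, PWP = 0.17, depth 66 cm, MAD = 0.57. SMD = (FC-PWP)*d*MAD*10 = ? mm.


SMD = (FC - PWP) * d * MAD * 10
SMD = (0.38 - 0.17) * 66 * 0.57 * 10
SMD = 0.2100 * 66 * 0.57 * 10

79.0020 mm


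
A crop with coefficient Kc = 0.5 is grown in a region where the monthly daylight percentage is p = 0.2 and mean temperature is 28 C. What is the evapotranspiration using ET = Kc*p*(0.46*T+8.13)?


ET = Kc * p * (0.46*T + 8.13)
ET = 0.5 * 0.2 * (0.46*28 + 8.13)
ET = 0.5 * 0.2 * 21.0100

2.1010 mm/day


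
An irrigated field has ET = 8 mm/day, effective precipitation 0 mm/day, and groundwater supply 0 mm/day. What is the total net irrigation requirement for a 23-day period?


Daily deficit = ET - Pe - GW = 8 - 0 - 0 = 8 mm/day
NIR = 8 * 23 = 184 mm

184.0000 mm


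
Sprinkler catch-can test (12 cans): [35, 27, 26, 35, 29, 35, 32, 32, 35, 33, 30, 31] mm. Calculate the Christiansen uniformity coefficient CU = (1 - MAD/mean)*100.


mean = 31.666667 mm
MAD = 2.555556 mm
CU = (1 - 2.555556/31.666667)*100

91.9298 %


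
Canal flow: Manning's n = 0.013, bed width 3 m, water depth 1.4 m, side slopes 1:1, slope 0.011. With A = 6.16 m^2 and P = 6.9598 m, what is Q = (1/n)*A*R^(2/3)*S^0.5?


R = A/P = 6.16/6.9598 = 0.885083
Q = (1/0.013) * 6.16 * 0.885083^(2/3) * 0.011^0.5

45.8131 m^3/s


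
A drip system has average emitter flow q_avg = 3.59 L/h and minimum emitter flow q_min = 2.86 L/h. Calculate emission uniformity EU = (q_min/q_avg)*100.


EU = (q_min/q_avg)*100 = (2.86/3.59)*100 = 79.6657%

79.6657 %


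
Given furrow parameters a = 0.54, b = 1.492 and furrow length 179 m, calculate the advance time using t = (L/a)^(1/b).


t = (L/a)^(1/b)
t = (179/0.54)^(1/1.492)
t = 331.481481^(1/1.492)

48.9008 min


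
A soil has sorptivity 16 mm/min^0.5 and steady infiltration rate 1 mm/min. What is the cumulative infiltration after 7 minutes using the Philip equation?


F = S*sqrt(t) + A*t
F = 16*sqrt(7) + 1*7
F = 16*2.645751 + 7

49.3320 mm


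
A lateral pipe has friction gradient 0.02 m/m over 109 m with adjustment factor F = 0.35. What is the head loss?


hf = J * L * F = 0.02 * 109 * 0.35 = 0.7630 m

0.7630 m


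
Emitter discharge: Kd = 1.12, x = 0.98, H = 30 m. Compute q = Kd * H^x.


q = Kd * H^x = 1.12 * 30^0.98 = 1.12 * 28.027143

31.3904 L/h


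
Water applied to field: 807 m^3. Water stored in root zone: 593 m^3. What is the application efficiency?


Ea = V_root / V_field * 100 = 593 / 807 * 100 = 73.4820%

73.4820 %


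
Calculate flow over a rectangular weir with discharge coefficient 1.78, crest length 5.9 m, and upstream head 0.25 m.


Q = C * L * H^(3/2) = 1.78 * 5.9 * 0.25^1.5 = 1.78 * 5.9 * 0.125000

1.3128 m^3/s


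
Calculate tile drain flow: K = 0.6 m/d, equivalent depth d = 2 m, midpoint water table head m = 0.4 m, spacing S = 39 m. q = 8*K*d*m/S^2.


q = 8*K*d*m/S^2
q = 8*0.6*2*0.4/39^2
q = 3.8400 / 1521

0.0025 m/d


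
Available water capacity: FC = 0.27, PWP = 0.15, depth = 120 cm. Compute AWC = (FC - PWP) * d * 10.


AWC = (FC - PWP) * d * 10
AWC = (0.27 - 0.15) * 120 * 10
AWC = 0.1200 * 120 * 10

144.0000 mm


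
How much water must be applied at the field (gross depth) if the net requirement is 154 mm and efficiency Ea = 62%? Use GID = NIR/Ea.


Ea = 62% = 0.62
GID = NIR / Ea = 154 / 0.62 = 248.3871 mm

248.3871 mm


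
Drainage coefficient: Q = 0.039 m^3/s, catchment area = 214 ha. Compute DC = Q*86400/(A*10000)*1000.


DC = Q * 86400 / (A * 10000) * 1000
DC = 0.039 * 86400 / (214 * 10000) * 1000
DC = 3369600.0000 / 2140000

1.5746 mm/day


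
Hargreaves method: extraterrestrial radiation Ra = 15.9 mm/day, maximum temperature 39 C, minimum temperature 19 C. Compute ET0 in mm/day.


Tmean = (Tmax + Tmin)/2 = (39 + 19)/2 = 29.0
ET0 = 0.0023 * 15.9 * (29.0 + 17.8) * sqrt(39 - 19)
ET0 = 0.0023 * 15.9 * 46.8 * 4.472136

7.6540 mm/day


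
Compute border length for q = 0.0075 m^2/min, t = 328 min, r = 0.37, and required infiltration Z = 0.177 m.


L = q*t/((1+r)*Z)
L = 0.0075*328/((1+0.37)*0.177)
L = 2.46/0.24249

10.1447 m


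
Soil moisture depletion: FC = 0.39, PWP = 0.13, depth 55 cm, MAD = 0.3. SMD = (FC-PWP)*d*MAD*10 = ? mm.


SMD = (FC - PWP) * d * MAD * 10
SMD = (0.39 - 0.13) * 55 * 0.3 * 10
SMD = 0.2600 * 55 * 0.3 * 10

42.9000 mm


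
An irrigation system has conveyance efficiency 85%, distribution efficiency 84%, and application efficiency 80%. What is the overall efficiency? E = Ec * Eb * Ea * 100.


Ec = 0.85, Eb = 0.84, Ea = 0.8
E = 0.85 * 0.84 * 0.8 * 100 = 57.1200%

57.1200 %


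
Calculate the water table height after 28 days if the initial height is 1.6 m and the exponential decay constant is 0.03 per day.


m = m0 * exp(-k*t)
m = 1.6 * exp(-0.03 * 28)
m = 1.6 * exp(-0.8400)

0.6907 m


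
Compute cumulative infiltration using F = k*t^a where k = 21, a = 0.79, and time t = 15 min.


F = k * t^a = 21 * 15^0.79
F = 21 * 8.493997

178.3739 mm


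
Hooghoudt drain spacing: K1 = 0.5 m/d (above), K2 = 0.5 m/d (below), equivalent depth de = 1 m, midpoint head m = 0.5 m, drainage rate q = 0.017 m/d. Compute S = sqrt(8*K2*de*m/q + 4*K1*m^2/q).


S^2 = 8*K2*de*m/q + 4*K1*m^2/q
S^2 = 8*0.5*1*0.5/0.017 + 4*0.5*0.5^2/0.017
S = sqrt(147.0588)

12.1268 m


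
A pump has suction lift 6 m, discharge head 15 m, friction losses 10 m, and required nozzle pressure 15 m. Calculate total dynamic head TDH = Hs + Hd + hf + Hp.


TDH = Hs + Hd + hf + Hp = 6 + 15 + 10 + 15 = 46

46 m


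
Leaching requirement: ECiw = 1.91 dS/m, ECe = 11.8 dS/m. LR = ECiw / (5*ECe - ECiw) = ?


LR = ECiw / (5*ECe - ECiw)
LR = 1.91 / (5*11.8 - 1.91)
LR = 1.91 / 57.0900

0.0335


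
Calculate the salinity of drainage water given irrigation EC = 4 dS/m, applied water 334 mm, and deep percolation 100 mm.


EC_dw = EC_iw * D_iw / D_dw
EC_dw = 4 * 334 / 100
EC_dw = 1336 / 100

13.3600 dS/m


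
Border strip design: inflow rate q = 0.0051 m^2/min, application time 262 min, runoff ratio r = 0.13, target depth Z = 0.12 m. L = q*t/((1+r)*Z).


L = q*t/((1+r)*Z)
L = 0.0051*262/((1+0.13)*0.12)
L = 1.3362/0.1356

9.8540 m


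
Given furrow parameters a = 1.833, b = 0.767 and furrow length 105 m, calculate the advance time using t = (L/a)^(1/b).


t = (L/a)^(1/b)
t = (105/1.833)^(1/0.767)
t = 57.283142^(1/0.767)

195.9214 min


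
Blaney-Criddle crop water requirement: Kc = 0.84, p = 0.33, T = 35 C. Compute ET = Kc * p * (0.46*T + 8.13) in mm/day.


ET = Kc * p * (0.46*T + 8.13)
ET = 0.84 * 0.33 * (0.46*35 + 8.13)
ET = 0.84 * 0.33 * 24.2300

6.7166 mm/day


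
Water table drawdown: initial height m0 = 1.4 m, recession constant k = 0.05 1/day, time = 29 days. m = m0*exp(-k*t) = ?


m = m0 * exp(-k*t)
m = 1.4 * exp(-0.05 * 29)
m = 1.4 * exp(-1.4500)

0.3284 m


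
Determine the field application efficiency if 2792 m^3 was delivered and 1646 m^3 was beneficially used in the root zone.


Ea = V_root / V_field * 100 = 1646 / 2792 * 100 = 58.9542%

58.9542 %


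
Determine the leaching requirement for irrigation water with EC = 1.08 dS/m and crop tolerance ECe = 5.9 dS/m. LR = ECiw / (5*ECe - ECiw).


LR = ECiw / (5*ECe - ECiw)
LR = 1.08 / (5*5.9 - 1.08)
LR = 1.08 / 28.4200

0.0380


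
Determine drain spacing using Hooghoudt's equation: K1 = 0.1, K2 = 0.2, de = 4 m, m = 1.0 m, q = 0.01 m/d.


S^2 = 8*K2*de*m/q + 4*K1*m^2/q
S^2 = 8*0.2*4*1.0/0.01 + 4*0.1*1.0^2/0.01
S = sqrt(680.0000)

26.0768 m


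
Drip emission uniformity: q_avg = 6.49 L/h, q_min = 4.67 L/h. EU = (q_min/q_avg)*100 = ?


EU = (q_min/q_avg)*100 = (4.67/6.49)*100 = 71.9569%

71.9569 %


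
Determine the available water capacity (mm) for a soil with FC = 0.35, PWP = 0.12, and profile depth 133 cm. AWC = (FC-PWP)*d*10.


AWC = (FC - PWP) * d * 10
AWC = (0.35 - 0.12) * 133 * 10
AWC = 0.2300 * 133 * 10

305.9000 mm


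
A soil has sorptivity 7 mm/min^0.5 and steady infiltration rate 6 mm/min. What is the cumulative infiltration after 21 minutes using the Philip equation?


F = S*sqrt(t) + A*t
F = 7*sqrt(21) + 6*21
F = 7*4.582576 + 126

158.0780 mm


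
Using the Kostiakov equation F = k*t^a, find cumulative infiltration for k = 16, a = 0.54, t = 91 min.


F = k * t^a = 16 * 91^0.54
F = 16 * 11.425688

182.8110 mm


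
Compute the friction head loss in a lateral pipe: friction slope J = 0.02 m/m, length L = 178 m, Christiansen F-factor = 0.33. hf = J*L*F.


hf = J * L * F = 0.02 * 178 * 0.33 = 1.1748 m

1.1748 m


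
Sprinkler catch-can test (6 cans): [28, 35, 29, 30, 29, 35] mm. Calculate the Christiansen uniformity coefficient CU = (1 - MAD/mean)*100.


mean = 31.000000 mm
MAD = 2.666667 mm
CU = (1 - 2.666667/31.000000)*100

91.3978 %


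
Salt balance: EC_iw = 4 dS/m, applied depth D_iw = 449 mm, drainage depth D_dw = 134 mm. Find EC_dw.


EC_dw = EC_iw * D_iw / D_dw
EC_dw = 4 * 449 / 134
EC_dw = 1796 / 134

13.4030 dS/m


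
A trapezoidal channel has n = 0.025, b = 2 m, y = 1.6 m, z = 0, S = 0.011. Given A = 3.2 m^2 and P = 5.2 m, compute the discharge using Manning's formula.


R = A/P = 3.2/5.2 = 0.615385
Q = (1/0.025) * 3.2 * 0.615385^(2/3) * 0.011^0.5

9.7126 m^3/s


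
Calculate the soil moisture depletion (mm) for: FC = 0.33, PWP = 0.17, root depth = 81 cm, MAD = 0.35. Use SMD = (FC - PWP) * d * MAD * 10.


SMD = (FC - PWP) * d * MAD * 10
SMD = (0.33 - 0.17) * 81 * 0.35 * 10
SMD = 0.1600 * 81 * 0.35 * 10

45.3600 mm


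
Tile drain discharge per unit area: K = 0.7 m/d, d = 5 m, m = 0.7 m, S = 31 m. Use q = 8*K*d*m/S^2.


q = 8*K*d*m/S^2
q = 8*0.7*5*0.7/31^2
q = 19.6000 / 961

0.0204 m/d


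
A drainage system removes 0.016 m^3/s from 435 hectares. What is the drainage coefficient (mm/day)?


DC = Q * 86400 / (A * 10000) * 1000
DC = 0.016 * 86400 / (435 * 10000) * 1000
DC = 1382400.0000 / 4350000

0.3178 mm/day


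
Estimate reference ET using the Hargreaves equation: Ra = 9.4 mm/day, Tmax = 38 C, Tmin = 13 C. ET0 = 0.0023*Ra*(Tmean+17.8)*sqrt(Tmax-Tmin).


Tmean = (Tmax + Tmin)/2 = (38 + 13)/2 = 25.5
ET0 = 0.0023 * 9.4 * (25.5 + 17.8) * sqrt(38 - 13)
ET0 = 0.0023 * 9.4 * 43.3 * 5.000000

4.6807 mm/day


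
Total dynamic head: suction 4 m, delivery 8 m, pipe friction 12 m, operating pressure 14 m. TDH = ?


TDH = Hs + Hd + hf + Hp = 4 + 8 + 12 + 14 = 38

38 m


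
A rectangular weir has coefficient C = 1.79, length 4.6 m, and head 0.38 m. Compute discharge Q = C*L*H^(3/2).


Q = C * L * H^(3/2) = 1.79 * 4.6 * 0.38^1.5 = 1.79 * 4.6 * 0.234248

1.9288 m^3/s


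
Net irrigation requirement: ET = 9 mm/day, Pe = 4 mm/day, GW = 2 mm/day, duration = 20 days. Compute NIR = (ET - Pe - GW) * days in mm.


Daily deficit = ET - Pe - GW = 9 - 4 - 2 = 3 mm/day
NIR = 3 * 20 = 60 mm

60.0000 mm


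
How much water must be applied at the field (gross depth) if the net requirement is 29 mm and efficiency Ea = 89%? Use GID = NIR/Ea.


Ea = 89% = 0.89
GID = NIR / Ea = 29 / 0.89 = 32.5843 mm

32.5843 mm


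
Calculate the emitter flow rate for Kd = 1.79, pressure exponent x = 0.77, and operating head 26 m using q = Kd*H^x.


q = Kd * H^x = 1.79 * 26^0.77 = 1.79 * 12.289366

21.9980 L/h


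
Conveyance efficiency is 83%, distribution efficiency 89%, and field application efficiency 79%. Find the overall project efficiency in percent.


Ec = 0.83, Eb = 0.89, Ea = 0.79
E = 0.83 * 0.89 * 0.79 * 100 = 58.3573%

58.3573 %


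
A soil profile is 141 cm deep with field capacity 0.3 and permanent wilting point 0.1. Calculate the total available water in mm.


AWC = (FC - PWP) * d * 10
AWC = (0.3 - 0.1) * 141 * 10
AWC = 0.2000 * 141 * 10

282.0000 mm


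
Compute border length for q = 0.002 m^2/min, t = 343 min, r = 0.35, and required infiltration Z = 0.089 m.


L = q*t/((1+r)*Z)
L = 0.002*343/((1+0.35)*0.089)
L = 0.686/0.12015

5.7095 m


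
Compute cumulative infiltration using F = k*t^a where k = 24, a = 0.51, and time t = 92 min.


F = k * t^a = 24 * 92^0.51
F = 24 * 10.035333

240.8480 mm


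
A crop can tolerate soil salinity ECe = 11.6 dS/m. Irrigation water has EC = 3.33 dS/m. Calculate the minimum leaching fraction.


LR = ECiw / (5*ECe - ECiw)
LR = 3.33 / (5*11.6 - 3.33)
LR = 3.33 / 54.6700

0.0609


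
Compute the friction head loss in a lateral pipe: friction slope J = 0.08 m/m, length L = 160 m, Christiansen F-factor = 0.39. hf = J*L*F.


hf = J * L * F = 0.08 * 160 * 0.39 = 4.9920 m

4.9920 m


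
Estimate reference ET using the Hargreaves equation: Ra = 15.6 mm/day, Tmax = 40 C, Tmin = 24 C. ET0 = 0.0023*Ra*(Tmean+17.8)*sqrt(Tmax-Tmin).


Tmean = (Tmax + Tmin)/2 = (40 + 24)/2 = 32.0
ET0 = 0.0023 * 15.6 * (32.0 + 17.8) * sqrt(40 - 24)
ET0 = 0.0023 * 15.6 * 49.8 * 4.000000

7.1473 mm/day


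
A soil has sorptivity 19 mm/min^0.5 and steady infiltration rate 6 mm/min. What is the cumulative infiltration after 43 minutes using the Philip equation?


F = S*sqrt(t) + A*t
F = 19*sqrt(43) + 6*43
F = 19*6.557439 + 258

382.5913 mm


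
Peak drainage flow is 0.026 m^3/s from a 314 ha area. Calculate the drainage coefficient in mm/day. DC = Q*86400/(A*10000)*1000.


DC = Q * 86400 / (A * 10000) * 1000
DC = 0.026 * 86400 / (314 * 10000) * 1000
DC = 2246400.0000 / 3140000

0.7154 mm/day


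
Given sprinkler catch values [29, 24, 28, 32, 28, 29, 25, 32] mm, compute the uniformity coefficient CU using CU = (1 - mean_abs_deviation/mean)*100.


mean = 28.375000 mm
MAD = 2.125000 mm
CU = (1 - 2.125000/28.375000)*100

92.5110 %


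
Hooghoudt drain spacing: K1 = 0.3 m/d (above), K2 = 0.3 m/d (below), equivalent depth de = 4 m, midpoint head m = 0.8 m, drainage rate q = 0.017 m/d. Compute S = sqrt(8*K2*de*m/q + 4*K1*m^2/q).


S^2 = 8*K2*de*m/q + 4*K1*m^2/q
S^2 = 8*0.3*4*0.8/0.017 + 4*0.3*0.8^2/0.017
S = sqrt(496.9412)

22.2922 m


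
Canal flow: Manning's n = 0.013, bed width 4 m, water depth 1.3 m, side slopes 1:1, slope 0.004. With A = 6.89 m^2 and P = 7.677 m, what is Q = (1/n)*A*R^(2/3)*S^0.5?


R = A/P = 6.89/7.677 = 0.897486
Q = (1/0.013) * 6.89 * 0.897486^(2/3) * 0.004^0.5

31.1882 m^3/s


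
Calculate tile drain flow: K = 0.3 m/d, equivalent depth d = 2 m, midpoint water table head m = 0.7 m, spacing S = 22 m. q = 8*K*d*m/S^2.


q = 8*K*d*m/S^2
q = 8*0.3*2*0.7/22^2
q = 3.3600 / 484

0.0069 m/d


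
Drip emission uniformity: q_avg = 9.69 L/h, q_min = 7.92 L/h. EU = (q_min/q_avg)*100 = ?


EU = (q_min/q_avg)*100 = (7.92/9.69)*100 = 81.7337%

81.7337 %


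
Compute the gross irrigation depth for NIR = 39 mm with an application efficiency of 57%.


Ea = 57% = 0.57
GID = NIR / Ea = 39 / 0.57 = 68.4211 mm

68.4211 mm


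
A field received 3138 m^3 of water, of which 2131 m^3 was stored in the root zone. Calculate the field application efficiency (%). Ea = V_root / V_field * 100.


Ea = V_root / V_field * 100 = 2131 / 3138 * 100 = 67.9095%

67.9095 %


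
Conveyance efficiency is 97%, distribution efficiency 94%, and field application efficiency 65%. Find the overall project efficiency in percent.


Ec = 0.97, Eb = 0.94, Ea = 0.65
E = 0.97 * 0.94 * 0.65 * 100 = 59.2670%

59.2670 %


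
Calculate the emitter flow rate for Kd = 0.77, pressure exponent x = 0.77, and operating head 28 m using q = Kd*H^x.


q = Kd * H^x = 0.77 * 28^0.77 = 0.77 * 13.011030

10.0185 L/h


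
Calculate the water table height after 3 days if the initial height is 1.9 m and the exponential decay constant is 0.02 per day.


m = m0 * exp(-k*t)
m = 1.9 * exp(-0.02 * 3)
m = 1.9 * exp(-0.0600)

1.7894 m


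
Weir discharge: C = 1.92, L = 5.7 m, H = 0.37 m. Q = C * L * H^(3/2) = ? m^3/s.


Q = C * L * H^(3/2) = 1.92 * 5.7 * 0.37^1.5 = 1.92 * 5.7 * 0.225062

2.4631 m^3/s


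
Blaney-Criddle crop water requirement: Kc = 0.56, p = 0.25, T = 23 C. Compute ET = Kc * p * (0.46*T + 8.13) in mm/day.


ET = Kc * p * (0.46*T + 8.13)
ET = 0.56 * 0.25 * (0.46*23 + 8.13)
ET = 0.56 * 0.25 * 18.7100

2.6194 mm/day


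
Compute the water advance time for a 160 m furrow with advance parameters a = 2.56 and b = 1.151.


t = (L/a)^(1/b)
t = (160/2.56)^(1/1.151)
t = 62.500000^(1/1.151)

36.3311 min


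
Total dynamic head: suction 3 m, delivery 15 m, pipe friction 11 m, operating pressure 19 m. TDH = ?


TDH = Hs + Hd + hf + Hp = 3 + 15 + 11 + 19 = 48

48 m


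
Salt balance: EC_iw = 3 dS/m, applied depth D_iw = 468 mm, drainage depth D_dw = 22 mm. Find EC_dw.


EC_dw = EC_iw * D_iw / D_dw
EC_dw = 3 * 468 / 22
EC_dw = 1404 / 22

63.8182 dS/m


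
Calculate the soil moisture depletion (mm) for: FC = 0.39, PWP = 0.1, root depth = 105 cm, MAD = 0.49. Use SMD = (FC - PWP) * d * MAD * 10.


SMD = (FC - PWP) * d * MAD * 10
SMD = (0.39 - 0.1) * 105 * 0.49 * 10
SMD = 0.2900 * 105 * 0.49 * 10

149.2050 mm


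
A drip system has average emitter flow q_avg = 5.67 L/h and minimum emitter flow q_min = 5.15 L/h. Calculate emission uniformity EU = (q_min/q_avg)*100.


EU = (q_min/q_avg)*100 = (5.15/5.67)*100 = 90.8289%

90.8289 %


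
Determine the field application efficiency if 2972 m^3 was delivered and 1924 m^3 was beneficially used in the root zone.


Ea = V_root / V_field * 100 = 1924 / 2972 * 100 = 64.7376%

64.7376 %


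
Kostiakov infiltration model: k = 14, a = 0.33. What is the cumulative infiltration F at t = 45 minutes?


F = k * t^a = 14 * 45^0.33
F = 14 * 3.512045

49.1686 mm


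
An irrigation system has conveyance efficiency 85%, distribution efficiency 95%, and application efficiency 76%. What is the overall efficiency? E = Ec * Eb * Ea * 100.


Ec = 0.85, Eb = 0.95, Ea = 0.76
E = 0.85 * 0.95 * 0.76 * 100 = 61.3700%

61.3700 %


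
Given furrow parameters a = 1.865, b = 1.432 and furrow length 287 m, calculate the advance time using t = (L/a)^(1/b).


t = (L/a)^(1/b)
t = (287/1.865)^(1/1.432)
t = 153.887399^(1/1.432)

33.6803 min


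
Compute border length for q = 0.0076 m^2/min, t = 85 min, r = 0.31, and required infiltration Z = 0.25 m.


L = q*t/((1+r)*Z)
L = 0.0076*85/((1+0.31)*0.25)
L = 0.646/0.3275

1.9725 m


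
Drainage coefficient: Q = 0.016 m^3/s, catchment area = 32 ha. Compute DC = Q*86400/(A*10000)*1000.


DC = Q * 86400 / (A * 10000) * 1000
DC = 0.016 * 86400 / (32 * 10000) * 1000
DC = 1382400.0000 / 320000

4.3200 mm/day


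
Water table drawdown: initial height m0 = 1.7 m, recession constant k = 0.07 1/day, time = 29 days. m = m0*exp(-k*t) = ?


m = m0 * exp(-k*t)
m = 1.7 * exp(-0.07 * 29)
m = 1.7 * exp(-2.0300)

0.2233 m


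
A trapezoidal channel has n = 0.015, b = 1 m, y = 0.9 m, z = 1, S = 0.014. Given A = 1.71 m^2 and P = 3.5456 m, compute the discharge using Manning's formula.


R = A/P = 1.71/3.5456 = 0.482288
Q = (1/0.015) * 1.71 * 0.482288^(2/3) * 0.014^0.5

8.2954 m^3/s


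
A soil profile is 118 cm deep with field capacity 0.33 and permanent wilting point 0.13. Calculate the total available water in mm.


AWC = (FC - PWP) * d * 10
AWC = (0.33 - 0.13) * 118 * 10
AWC = 0.2000 * 118 * 10

236.0000 mm


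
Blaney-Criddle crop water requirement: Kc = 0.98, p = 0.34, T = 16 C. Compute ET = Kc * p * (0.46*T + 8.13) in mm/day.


ET = Kc * p * (0.46*T + 8.13)
ET = 0.98 * 0.34 * (0.46*16 + 8.13)
ET = 0.98 * 0.34 * 15.4900

5.1613 mm/day
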